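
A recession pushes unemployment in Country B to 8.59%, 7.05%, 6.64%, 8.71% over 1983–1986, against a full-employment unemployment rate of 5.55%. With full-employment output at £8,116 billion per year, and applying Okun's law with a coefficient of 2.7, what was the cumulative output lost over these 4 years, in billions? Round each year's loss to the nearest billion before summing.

£1,926 billion

Year 1983: gap = -2.7 × (8.59 - 5.55) = -8.208%, loss ≈ 8116 × 8.208/100 ≈ 666.
Year 1984: gap = -2.7 × (7.05 - 5.55) = -4.05%, loss ≈ 8116 × 4.05/100 ≈ 329.
Year 1985: gap = -2.7 × (6.64 - 5.55) = -2.943%, loss ≈ 8116 × 2.943/100 ≈ 239.
Year 1986: gap = -2.7 × (8.71 - 5.55) = -8.532%, loss ≈ 8116 × 8.532/100 ≈ 692.
Total lost output = 666 + 329 + 239 + 692 = 1926 billion.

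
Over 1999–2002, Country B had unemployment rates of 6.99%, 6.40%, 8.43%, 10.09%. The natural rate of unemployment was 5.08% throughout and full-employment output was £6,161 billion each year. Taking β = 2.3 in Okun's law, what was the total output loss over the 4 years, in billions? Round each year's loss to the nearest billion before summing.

£1,643 billion

Year 1999: gap = -2.3 × (6.99 - 5.08) = -4.393%, loss ≈ 6161 × 4.393/100 ≈ 271.
Year 2000: gap = -2.3 × (6.4 - 5.08) = -3.036%, loss ≈ 6161 × 3.036/100 ≈ 187.
Year 2001: gap = -2.3 × (8.43 - 5.08) = -7.705%, loss ≈ 6161 × 7.705/100 ≈ 475.
Year 2002: gap = -2.3 × (10.09 - 5.08) = -11.523%, loss ≈ 6161 × 11.523/100 ≈ 710.
Total lost output = 271 + 187 + 475 + 710 = 1643 billion.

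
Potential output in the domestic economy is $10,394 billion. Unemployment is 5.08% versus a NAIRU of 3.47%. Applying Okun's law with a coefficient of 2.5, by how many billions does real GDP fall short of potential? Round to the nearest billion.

$418 billion

Output gap = -2.5 × (5.08 - 3.47) = -2.5 × 1.61 = -4.025%.
Actual GDP ≈ 10394 × 0.95975 ≈ 9976 billion, so the shortfall is 10394 - 9976 = 418 billion.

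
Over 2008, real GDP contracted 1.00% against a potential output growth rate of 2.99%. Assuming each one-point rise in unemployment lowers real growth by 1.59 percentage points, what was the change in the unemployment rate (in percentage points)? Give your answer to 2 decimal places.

Growth-rate Okun's law: g_Y = g_Y* - β × Δu, so Δu = (g_Y* - g_Y)/β.
Δu = (2.99 + 1)/1.59 = 3.99/1.59 = 2.51 percentage points.

2.51 percentage points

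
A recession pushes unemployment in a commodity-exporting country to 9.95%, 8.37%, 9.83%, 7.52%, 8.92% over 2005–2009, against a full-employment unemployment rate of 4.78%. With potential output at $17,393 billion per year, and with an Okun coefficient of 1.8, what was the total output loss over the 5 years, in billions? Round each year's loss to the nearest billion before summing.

Year 2005: gap = -1.8 × (9.95 - 4.78) = -9.306%, loss ≈ 17393 × 9.306/100 ≈ 1619.
Year 2006: gap = -1.8 × (8.37 - 4.78) = -6.462%, loss ≈ 17393 × 6.462/100 ≈ 1124.
Year 2007: gap = -1.8 × (9.83 - 4.78) = -9.09%, loss ≈ 17393 × 9.09/100 ≈ 1581.
Year 2008: gap = -1.8 × (7.52 - 4.78) = -4.932%, loss ≈ 17393 × 4.932/100 ≈ 858.
Year 2009: gap = -1.8 × (8.92 - 4.78) = -7.452%, loss ≈ 17393 × 7.452/100 ≈ 1296.
Total lost output = 1619 + 1124 + 1581 + 858 + 1296 = 6478 billion.

$6,478 billion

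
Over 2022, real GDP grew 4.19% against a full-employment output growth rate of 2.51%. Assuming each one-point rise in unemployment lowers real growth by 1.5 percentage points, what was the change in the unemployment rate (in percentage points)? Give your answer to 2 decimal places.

-1.12 percentage points

Growth-rate Okun's law: g_Y = g_Y* - β × Δu, so Δu = (g_Y* - g_Y)/β.
Δu = (2.51 - 4.19)/1.5 = -1.68/1.5 = -1.12 percentage points.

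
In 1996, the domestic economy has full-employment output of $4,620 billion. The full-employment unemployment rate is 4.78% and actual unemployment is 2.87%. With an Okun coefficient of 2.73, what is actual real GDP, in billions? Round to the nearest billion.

$4,861 billion

Unemployment gap = 2.87 - 4.78 = -1.91 points, so the output gap is -2.73 × (-1.91) = 5.2143%.
Actual GDP = 4620 × (1 + 5.2143/100) = 4620 × 1.052143 ≈ 4861 billion.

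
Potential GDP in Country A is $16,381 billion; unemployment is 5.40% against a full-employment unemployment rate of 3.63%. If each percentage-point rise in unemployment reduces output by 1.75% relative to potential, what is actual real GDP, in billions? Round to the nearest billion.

$15,874 billion

Unemployment gap = 5.4 - 3.63 = 1.77 points, so the output gap is -1.75 × 1.77 = -3.0975%.
Actual GDP = 16381 × (1 - 3.0975/100) = 16381 × 0.969025 ≈ 15874 billion.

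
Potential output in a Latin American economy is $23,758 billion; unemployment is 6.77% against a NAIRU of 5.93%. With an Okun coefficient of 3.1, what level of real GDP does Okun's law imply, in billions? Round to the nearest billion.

$23,139 billion

Unemployment gap = 6.77 - 5.93 = 0.84 points, so the output gap is -3.1 × 0.84 = -2.604%.
Actual GDP = 23758 × (1 - 2.604/100) = 23758 × 0.97396 ≈ 23139 billion.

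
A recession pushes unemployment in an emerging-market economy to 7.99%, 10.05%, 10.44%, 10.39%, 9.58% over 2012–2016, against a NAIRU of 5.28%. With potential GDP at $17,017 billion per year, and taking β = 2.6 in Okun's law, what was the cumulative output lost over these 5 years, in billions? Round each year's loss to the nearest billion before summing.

Year 2012: gap = -2.6 × (7.99 - 5.28) = -7.046%, loss ≈ 17017 × 7.046/100 ≈ 1199.
Year 2013: gap = -2.6 × (10.05 - 5.28) = -12.402%, loss ≈ 17017 × 12.402/100 ≈ 2110.
Year 2014: gap = -2.6 × (10.44 - 5.28) = -13.416%, loss ≈ 17017 × 13.416/100 ≈ 2283.
Year 2015: gap = -2.6 × (10.39 - 5.28) = -13.286%, loss ≈ 17017 × 13.286/100 ≈ 2261.
Year 2016: gap = -2.6 × (9.58 - 5.28) = -11.18%, loss ≈ 17017 × 11.18/100 ≈ 1903.
Total lost output = 1199 + 2110 + 2283 + 2261 + 1903 = 9756 billion.

$9,756 billion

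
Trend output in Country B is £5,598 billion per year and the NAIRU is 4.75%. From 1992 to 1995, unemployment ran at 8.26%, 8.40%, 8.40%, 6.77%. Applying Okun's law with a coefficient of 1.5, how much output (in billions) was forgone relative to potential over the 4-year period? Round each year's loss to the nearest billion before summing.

Year 1992: gap = -1.5 × (8.26 - 4.75) = -5.265%, loss ≈ 5598 × 5.265/100 ≈ 295.
Year 1993: gap = -1.5 × (8.4 - 4.75) = -5.475%, loss ≈ 5598 × 5.475/100 ≈ 306.
Year 1994: gap = -1.5 × (8.4 - 4.75) = -5.475%, loss ≈ 5598 × 5.475/100 ≈ 306.
Year 1995: gap = -1.5 × (6.77 - 4.75) = -3.03%, loss ≈ 5598 × 3.03/100 ≈ 170.
Total lost output = 295 + 306 + 306 + 170 = 1077 billion.

£1,077 billion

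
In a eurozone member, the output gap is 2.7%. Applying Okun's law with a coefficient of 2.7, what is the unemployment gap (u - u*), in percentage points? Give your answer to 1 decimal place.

Okun's law: output gap = -β × (u - u*), so u - u* = -(output gap)/β.
u - u* = -(2.7)/2.7 = -1 percentage point.

-1.0 percentage points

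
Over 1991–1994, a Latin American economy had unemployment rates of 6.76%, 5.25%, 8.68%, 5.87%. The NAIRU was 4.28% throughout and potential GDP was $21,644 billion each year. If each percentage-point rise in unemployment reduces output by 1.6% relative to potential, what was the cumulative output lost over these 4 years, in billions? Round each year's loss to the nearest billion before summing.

Year 1991: gap = -1.6 × (6.76 - 4.28) = -3.968%, loss ≈ 21644 × 3.968/100 ≈ 859.
Year 1992: gap = -1.6 × (5.25 - 4.28) = -1.552%, loss ≈ 21644 × 1.552/100 ≈ 336.
Year 1993: gap = -1.6 × (8.68 - 4.28) = -7.04%, loss ≈ 21644 × 7.04/100 ≈ 1524.
Year 1994: gap = -1.6 × (5.87 - 4.28) = -2.544%, loss ≈ 21644 × 2.544/100 ≈ 551.
Total lost output = 859 + 336 + 1524 + 551 = 3270 billion.

$3,270 billion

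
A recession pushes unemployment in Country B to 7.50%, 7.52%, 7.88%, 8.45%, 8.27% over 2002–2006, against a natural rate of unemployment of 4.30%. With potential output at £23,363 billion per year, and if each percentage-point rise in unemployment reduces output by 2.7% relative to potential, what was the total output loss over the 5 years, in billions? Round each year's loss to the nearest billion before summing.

£11,430 billion

Year 2002: gap = -2.7 × (7.5 - 4.3) = -8.64%, loss ≈ 23363 × 8.64/100 ≈ 2019.
Year 2003: gap = -2.7 × (7.52 - 4.3) = -8.694%, loss ≈ 23363 × 8.694/100 ≈ 2031.
Year 2004: gap = -2.7 × (7.88 - 4.3) = -9.666%, loss ≈ 23363 × 9.666/100 ≈ 2258.
Year 2005: gap = -2.7 × (8.45 - 4.3) = -11.205%, loss ≈ 23363 × 11.205/100 ≈ 2618.
Year 2006: gap = -2.7 × (8.27 - 4.3) = -10.719%, loss ≈ 23363 × 10.719/100 ≈ 2504.
Total lost output = 2019 + 2031 + 2258 + 2618 + 2504 = 11430 billion.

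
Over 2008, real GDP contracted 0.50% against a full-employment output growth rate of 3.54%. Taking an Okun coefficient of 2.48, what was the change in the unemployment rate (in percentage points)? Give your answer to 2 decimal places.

1.63 percentage points

Growth-rate Okun's law: g_Y = g_Y* - β × Δu, so Δu = (g_Y* - g_Y)/β.
Δu = (3.54 + 0.5)/2.48 = 4.04/2.48 = 1.63 percentage points.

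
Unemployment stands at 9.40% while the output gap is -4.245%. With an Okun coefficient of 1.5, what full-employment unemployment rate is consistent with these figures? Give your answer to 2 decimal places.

6.57%

From Okun's law, u - u* = -(output gap)/β = -(-4.245)/1.5 = 2.83 points.
So u* = 9.4 - 2.83 = 6.57%.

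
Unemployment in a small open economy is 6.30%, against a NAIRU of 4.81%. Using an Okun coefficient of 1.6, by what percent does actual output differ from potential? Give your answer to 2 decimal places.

The unemployment gap is 6.3 - 4.81 = 1.49 percentage points.
Okun's law gives an output gap of -1.6 × 1.49 = -2.384%, i.e. 2.38% below potential.

-2.38%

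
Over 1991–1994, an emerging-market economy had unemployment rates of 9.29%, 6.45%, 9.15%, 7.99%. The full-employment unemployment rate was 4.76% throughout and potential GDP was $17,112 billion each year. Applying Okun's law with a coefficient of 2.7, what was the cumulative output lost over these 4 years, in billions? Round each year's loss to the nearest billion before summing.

Year 1991: gap = -2.7 × (9.29 - 4.76) = -12.231%, loss ≈ 17112 × 12.231/100 ≈ 2093.
Year 1992: gap = -2.7 × (6.45 - 4.76) = -4.563%, loss ≈ 17112 × 4.563/100 ≈ 781.
Year 1993: gap = -2.7 × (9.15 - 4.76) = -11.853%, loss ≈ 17112 × 11.853/100 ≈ 2028.
Year 1994: gap = -2.7 × (7.99 - 4.76) = -8.721%, loss ≈ 17112 × 8.721/100 ≈ 1492.
Total lost output = 2093 + 781 + 2028 + 1492 = 6394 billion.

$6,394 billion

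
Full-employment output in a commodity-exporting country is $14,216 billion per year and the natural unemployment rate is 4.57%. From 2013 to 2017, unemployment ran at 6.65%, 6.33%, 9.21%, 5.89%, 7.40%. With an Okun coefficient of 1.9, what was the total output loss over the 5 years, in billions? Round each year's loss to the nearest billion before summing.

$3,411 billion

Year 2013: gap = -1.9 × (6.65 - 4.57) = -3.952%, loss ≈ 14216 × 3.952/100 ≈ 562.
Year 2014: gap = -1.9 × (6.33 - 4.57) = -3.344%, loss ≈ 14216 × 3.344/100 ≈ 475.
Year 2015: gap = -1.9 × (9.21 - 4.57) = -8.816%, loss ≈ 14216 × 8.816/100 ≈ 1253.
Year 2016: gap = -1.9 × (5.89 - 4.57) = -2.508%, loss ≈ 14216 × 2.508/100 ≈ 357.
Year 2017: gap = -1.9 × (7.4 - 4.57) = -5.377%, loss ≈ 14216 × 5.377/100 ≈ 764.
Total lost output = 562 + 475 + 1253 + 357 + 764 = 3411 billion.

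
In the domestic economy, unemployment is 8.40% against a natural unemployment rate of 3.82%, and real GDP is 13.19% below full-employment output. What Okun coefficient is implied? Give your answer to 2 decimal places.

β ≈ 2.88

Okun's law: output gap = -β × (u - u*).
-13.19 = -β × (8.4 - 3.82) = -β × 4.58, so β = 13.19/4.58 = 2.88.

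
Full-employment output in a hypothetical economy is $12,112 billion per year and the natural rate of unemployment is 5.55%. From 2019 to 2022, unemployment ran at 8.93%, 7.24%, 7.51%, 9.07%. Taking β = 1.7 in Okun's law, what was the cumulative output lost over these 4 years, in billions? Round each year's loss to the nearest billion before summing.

Year 2019: gap = -1.7 × (8.93 - 5.55) = -5.746%, loss ≈ 12112 × 5.746/100 ≈ 696.
Year 2020: gap = -1.7 × (7.24 - 5.55) = -2.873%, loss ≈ 12112 × 2.873/100 ≈ 348.
Year 2021: gap = -1.7 × (7.51 - 5.55) = -3.332%, loss ≈ 12112 × 3.332/100 ≈ 404.
Year 2022: gap = -1.7 × (9.07 - 5.55) = -5.984%, loss ≈ 12112 × 5.984/100 ≈ 725.
Total lost output = 696 + 348 + 404 + 725 = 2173 billion.

$2,173 billion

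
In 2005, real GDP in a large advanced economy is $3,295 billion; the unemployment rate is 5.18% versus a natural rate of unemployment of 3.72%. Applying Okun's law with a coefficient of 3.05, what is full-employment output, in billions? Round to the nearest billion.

Unemployment gap = 5.18 - 3.72 = 1.46 points, so output gap = -3.05 × 1.46 = -4.453%.
Since Y = Y* × (1 + gap/100), Y* = 3295/0.95547 ≈ 3449 billion.

$3,449 billion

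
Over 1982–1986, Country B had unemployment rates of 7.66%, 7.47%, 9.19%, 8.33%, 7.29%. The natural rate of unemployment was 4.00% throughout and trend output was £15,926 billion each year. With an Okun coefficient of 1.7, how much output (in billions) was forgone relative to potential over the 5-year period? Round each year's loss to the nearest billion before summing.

£5,398 billion

Year 1982: gap = -1.7 × (7.66 - 4) = -6.222%, loss ≈ 15926 × 6.222/100 ≈ 991.
Year 1983: gap = -1.7 × (7.47 - 4) = -5.899%, loss ≈ 15926 × 5.899/100 ≈ 939.
Year 1984: gap = -1.7 × (9.19 - 4) = -8.823%, loss ≈ 15926 × 8.823/100 ≈ 1405.
Year 1985: gap = -1.7 × (8.33 - 4) = -7.361%, loss ≈ 15926 × 7.361/100 ≈ 1172.
Year 1986: gap = -1.7 × (7.29 - 4) = -5.593%, loss ≈ 15926 × 5.593/100 ≈ 891.
Total lost output = 991 + 939 + 1405 + 1172 + 891 = 5398 billion.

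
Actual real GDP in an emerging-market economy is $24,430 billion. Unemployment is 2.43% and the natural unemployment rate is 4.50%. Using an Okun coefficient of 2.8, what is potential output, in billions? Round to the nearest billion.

$23,092 billion

Unemployment gap = 2.43 - 4.5 = -2.07 points, so output gap = -2.8 × (-2.07) = 5.796%.
Since Y = Y* × (1 + gap/100), Y* = 24430/1.05796 ≈ 23092 billion.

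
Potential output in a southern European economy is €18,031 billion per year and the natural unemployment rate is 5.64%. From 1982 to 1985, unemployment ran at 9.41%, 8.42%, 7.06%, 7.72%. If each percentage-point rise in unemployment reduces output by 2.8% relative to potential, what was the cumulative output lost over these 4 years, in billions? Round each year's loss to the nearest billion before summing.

Year 1982: gap = -2.8 × (9.41 - 5.64) = -10.556%, loss ≈ 18031 × 10.556/100 ≈ 1903.
Year 1983: gap = -2.8 × (8.42 - 5.64) = -7.784%, loss ≈ 18031 × 7.784/100 ≈ 1404.
Year 1984: gap = -2.8 × (7.06 - 5.64) = -3.976%, loss ≈ 18031 × 3.976/100 ≈ 717.
Year 1985: gap = -2.8 × (7.72 - 5.64) = -5.824%, loss ≈ 18031 × 5.824/100 ≈ 1050.
Total lost output = 1903 + 1404 + 717 + 1050 = 5074 billion.

€5,074 billion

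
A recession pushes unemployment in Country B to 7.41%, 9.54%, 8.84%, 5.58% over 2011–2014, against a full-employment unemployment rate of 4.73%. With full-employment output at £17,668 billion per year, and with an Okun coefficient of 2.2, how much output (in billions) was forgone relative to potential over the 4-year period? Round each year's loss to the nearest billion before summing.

£4,840 billion

Year 2011: gap = -2.2 × (7.41 - 4.73) = -5.896%, loss ≈ 17668 × 5.896/100 ≈ 1042.
Year 2012: gap = -2.2 × (9.54 - 4.73) = -10.582%, loss ≈ 17668 × 10.582/100 ≈ 1870.
Year 2013: gap = -2.2 × (8.84 - 4.73) = -9.042%, loss ≈ 17668 × 9.042/100 ≈ 1598.
Year 2014: gap = -2.2 × (5.58 - 4.73) = -1.87%, loss ≈ 17668 × 1.87/100 ≈ 330.
Total lost output = 1042 + 1870 + 1598 + 330 = 4840 billion.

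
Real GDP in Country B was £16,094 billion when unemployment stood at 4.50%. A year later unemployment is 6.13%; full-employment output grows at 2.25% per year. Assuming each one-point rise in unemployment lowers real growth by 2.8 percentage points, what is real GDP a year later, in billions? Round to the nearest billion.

£15,722 billion

Δu = 6.13 - 4.5 = 1.63 points.
Okun's law (growth form): g_Y = g_Y* - β × Δu = 2.25 - 2.8 × (1.63) = 2.25 - 4.564 = -2.314%.
Real GDP in the next year = 16094 × (1 - 2.314/100) = 16094 × 0.97686 ≈ 15722 billion.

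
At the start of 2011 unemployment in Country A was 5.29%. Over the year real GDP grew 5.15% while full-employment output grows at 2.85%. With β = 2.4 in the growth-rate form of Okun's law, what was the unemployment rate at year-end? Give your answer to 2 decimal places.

Growth-rate Okun's law: g_Y = g_Y* - β × Δu, so Δu = (g_Y* - g_Y)/β.
Δu = (2.85 - 5.15)/2.4 = -2.3/2.4 = -0.96 percentage points.
Year-end unemployment = 5.29 - 0.96 = 4.33%.

4.33%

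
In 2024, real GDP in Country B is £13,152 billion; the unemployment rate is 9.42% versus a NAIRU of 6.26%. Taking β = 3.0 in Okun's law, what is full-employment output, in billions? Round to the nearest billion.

£14,529 billion

Unemployment gap = 9.42 - 6.26 = 3.16 points, so output gap = -3 × 3.16 = -9.48%.
Since Y = Y* × (1 + gap/100), Y* = 13152/0.9052 ≈ 14529 billion.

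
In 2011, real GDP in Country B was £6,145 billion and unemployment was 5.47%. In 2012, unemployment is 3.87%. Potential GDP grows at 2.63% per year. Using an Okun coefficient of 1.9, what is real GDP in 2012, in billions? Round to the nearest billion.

£6,493 billion

Δu = 3.87 - 5.47 = -1.6 points.
Okun's law (growth form): g_Y = g_Y* - β × Δu = 2.63 - 1.9 × (-1.60) = 2.63 + 3.04 = 5.67%.
Real GDP in the next year = 6145 × (1 + 5.67/100) = 6145 × 1.0567 ≈ 6493 billion.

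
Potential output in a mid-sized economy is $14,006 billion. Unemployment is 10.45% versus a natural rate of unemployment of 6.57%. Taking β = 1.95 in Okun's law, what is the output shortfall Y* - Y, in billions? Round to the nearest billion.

$1,060 billion

Output gap = -1.95 × (10.45 - 6.57) = -1.95 × 3.88 = -7.566%.
Actual GDP ≈ 14006 × 0.92434 ≈ 12946 billion, so the shortfall is 14006 - 12946 = 1060 billion.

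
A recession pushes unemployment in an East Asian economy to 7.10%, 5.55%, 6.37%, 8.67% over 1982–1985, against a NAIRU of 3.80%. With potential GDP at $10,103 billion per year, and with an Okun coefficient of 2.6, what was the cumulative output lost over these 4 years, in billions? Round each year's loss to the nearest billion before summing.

$3,281 billion

Year 1982: gap = -2.6 × (7.1 - 3.8) = -8.58%, loss ≈ 10103 × 8.58/100 ≈ 867.
Year 1983: gap = -2.6 × (5.55 - 3.8) = -4.55%, loss ≈ 10103 × 4.55/100 ≈ 460.
Year 1984: gap = -2.6 × (6.37 - 3.8) = -6.682%, loss ≈ 10103 × 6.682/100 ≈ 675.
Year 1985: gap = -2.6 × (8.67 - 3.8) = -12.662%, loss ≈ 10103 × 12.662/100 ≈ 1279.
Total lost output = 867 + 460 + 675 + 1279 = 3281 billion.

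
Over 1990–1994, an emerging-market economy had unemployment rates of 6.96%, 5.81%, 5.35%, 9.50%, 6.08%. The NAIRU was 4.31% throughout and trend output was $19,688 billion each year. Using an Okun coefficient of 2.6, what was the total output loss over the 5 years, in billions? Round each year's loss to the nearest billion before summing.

$6,220 billion

Year 1990: gap = -2.6 × (6.96 - 4.31) = -6.89%, loss ≈ 19688 × 6.89/100 ≈ 1357.
Year 1991: gap = -2.6 × (5.81 - 4.31) = -3.9%, loss ≈ 19688 × 3.9/100 ≈ 768.
Year 1992: gap = -2.6 × (5.35 - 4.31) = -2.704%, loss ≈ 19688 × 2.704/100 ≈ 532.
Year 1993: gap = -2.6 × (9.5 - 4.31) = -13.494%, loss ≈ 19688 × 13.494/100 ≈ 2657.
Year 1994: gap = -2.6 × (6.08 - 4.31) = -4.602%, loss ≈ 19688 × 4.602/100 ≈ 906.
Total lost output = 1357 + 768 + 532 + 2657 + 906 = 6220 billion.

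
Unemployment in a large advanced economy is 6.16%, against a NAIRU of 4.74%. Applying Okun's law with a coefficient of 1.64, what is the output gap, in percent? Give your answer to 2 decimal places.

-2.33%

The unemployment gap is 6.16 - 4.74 = 1.42 percentage points.
Okun's law gives an output gap of -1.64 × 1.42 = -2.3288%, i.e. 2.33% below potential.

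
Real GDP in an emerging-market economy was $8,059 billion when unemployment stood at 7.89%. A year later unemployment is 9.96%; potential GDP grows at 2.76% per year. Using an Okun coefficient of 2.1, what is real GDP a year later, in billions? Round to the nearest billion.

Δu = 9.96 - 7.89 = 2.07 points.
Okun's law (growth form): g_Y = g_Y* - β × Δu = 2.76 - 2.1 × (2.07) = 2.76 - 4.347 = -1.587%.
Real GDP in the next year = 8059 × (1 - 1.587/100) = 8059 × 0.98413 ≈ 7931 billion.

$7,931 billion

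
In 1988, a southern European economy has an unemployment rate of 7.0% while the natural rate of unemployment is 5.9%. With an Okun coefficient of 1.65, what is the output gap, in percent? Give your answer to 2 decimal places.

-1.82%

The unemployment gap is 7 - 5.9 = 1.1 percentage points.
Okun's law gives an output gap of -1.65 × 1.1 = -1.815%, i.e. 1.82% below potential.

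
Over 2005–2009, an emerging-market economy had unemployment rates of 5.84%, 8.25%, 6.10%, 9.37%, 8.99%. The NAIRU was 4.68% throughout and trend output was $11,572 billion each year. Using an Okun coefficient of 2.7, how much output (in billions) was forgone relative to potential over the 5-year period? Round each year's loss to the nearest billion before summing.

Year 2005: gap = -2.7 × (5.84 - 4.68) = -3.132%, loss ≈ 11572 × 3.132/100 ≈ 362.
Year 2006: gap = -2.7 × (8.25 - 4.68) = -9.639%, loss ≈ 11572 × 9.639/100 ≈ 1115.
Year 2007: gap = -2.7 × (6.1 - 4.68) = -3.834%, loss ≈ 11572 × 3.834/100 ≈ 444.
Year 2008: gap = -2.7 × (9.37 - 4.68) = -12.663%, loss ≈ 11572 × 12.663/100 ≈ 1465.
Year 2009: gap = -2.7 × (8.99 - 4.68) = -11.637%, loss ≈ 11572 × 11.637/100 ≈ 1347.
Total lost output = 362 + 1115 + 444 + 1465 + 1347 = 4733 billion.

$4,733 billion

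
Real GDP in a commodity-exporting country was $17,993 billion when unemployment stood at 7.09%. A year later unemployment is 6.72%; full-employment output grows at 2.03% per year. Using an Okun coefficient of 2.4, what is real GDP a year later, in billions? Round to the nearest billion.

Δu = 6.72 - 7.09 = -0.37 points.
Okun's law (growth form): g_Y = g_Y* - β × Δu = 2.03 - 2.4 × (-0.37) = 2.03 + 0.888 = 2.918%.
Real GDP in the next year = 17993 × (1 + 2.918/100) = 17993 × 1.02918 ≈ 18518 billion.

$18,518 billion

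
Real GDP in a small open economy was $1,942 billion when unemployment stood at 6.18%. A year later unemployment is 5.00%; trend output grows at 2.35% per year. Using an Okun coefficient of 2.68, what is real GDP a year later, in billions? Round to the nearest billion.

$2,049 billion

Δu = 5 - 6.18 = -1.18 points.
Okun's law (growth form): g_Y = g_Y* - β × Δu = 2.35 - 2.68 × (-1.18) = 2.35 + 3.1624 = 5.5124%.
Real GDP in the next year = 1942 × (1 + 5.5124/100) = 1942 × 1.055124 ≈ 2049 billion.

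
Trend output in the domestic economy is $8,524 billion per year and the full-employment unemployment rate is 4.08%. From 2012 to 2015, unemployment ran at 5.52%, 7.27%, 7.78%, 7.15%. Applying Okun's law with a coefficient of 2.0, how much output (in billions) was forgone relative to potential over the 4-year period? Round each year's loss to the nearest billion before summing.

$1,943 billion

Year 2012: gap = -2.0 × (5.52 - 4.08) = -2.88%, loss ≈ 8524 × 2.88/100 ≈ 245.
Year 2013: gap = -2.0 × (7.27 - 4.08) = -6.38%, loss ≈ 8524 × 6.38/100 ≈ 544.
Year 2014: gap = -2.0 × (7.78 - 4.08) = -7.4%, loss ≈ 8524 × 7.4/100 ≈ 631.
Year 2015: gap = -2.0 × (7.15 - 4.08) = -6.14%, loss ≈ 8524 × 6.14/100 ≈ 523.
Total lost output = 245 + 544 + 631 + 523 = 1943 billion.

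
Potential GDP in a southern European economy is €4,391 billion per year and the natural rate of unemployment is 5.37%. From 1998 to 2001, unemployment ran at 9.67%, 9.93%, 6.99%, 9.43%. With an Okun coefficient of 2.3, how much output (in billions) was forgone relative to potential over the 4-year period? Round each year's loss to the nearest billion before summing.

€1,469 billion

Year 1998: gap = -2.3 × (9.67 - 5.37) = -9.89%, loss ≈ 4391 × 9.89/100 ≈ 434.
Year 1999: gap = -2.3 × (9.93 - 5.37) = -10.488%, loss ≈ 4391 × 10.488/100 ≈ 461.
Year 2000: gap = -2.3 × (6.99 - 5.37) = -3.726%, loss ≈ 4391 × 3.726/100 ≈ 164.
Year 2001: gap = -2.3 × (9.43 - 5.37) = -9.338%, loss ≈ 4391 × 9.338/100 ≈ 410.
Total lost output = 434 + 461 + 164 + 410 = 1469 billion.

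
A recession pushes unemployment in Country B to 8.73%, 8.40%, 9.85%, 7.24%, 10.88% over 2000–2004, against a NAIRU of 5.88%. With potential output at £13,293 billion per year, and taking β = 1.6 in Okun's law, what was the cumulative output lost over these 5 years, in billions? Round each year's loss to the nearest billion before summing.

Year 2000: gap = -1.6 × (8.73 - 5.88) = -4.56%, loss ≈ 13293 × 4.56/100 ≈ 606.
Year 2001: gap = -1.6 × (8.4 - 5.88) = -4.032%, loss ≈ 13293 × 4.032/100 ≈ 536.
Year 2002: gap = -1.6 × (9.85 - 5.88) = -6.352%, loss ≈ 13293 × 6.352/100 ≈ 844.
Year 2003: gap = -1.6 × (7.24 - 5.88) = -2.176%, loss ≈ 13293 × 2.176/100 ≈ 289.
Year 2004: gap = -1.6 × (10.88 - 5.88) = -8%, loss ≈ 13293 × 8/100 ≈ 1063.
Total lost output = 606 + 536 + 844 + 289 + 1063 = 3338 billion.

£3,338 billion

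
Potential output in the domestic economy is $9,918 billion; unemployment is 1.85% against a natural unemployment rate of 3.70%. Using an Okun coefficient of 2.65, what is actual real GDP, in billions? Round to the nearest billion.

$10,404 billion

Unemployment gap = 1.85 - 3.7 = -1.85 points, so the output gap is -2.65 × (-1.85) = 4.9025%.
Actual GDP = 9918 × (1 + 4.9025/100) = 9918 × 1.049025 ≈ 10404 billion.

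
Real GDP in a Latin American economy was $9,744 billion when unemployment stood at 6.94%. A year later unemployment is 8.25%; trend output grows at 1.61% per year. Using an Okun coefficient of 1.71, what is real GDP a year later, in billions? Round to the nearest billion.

$9,683 billion

Δu = 8.25 - 6.94 = 1.31 points.
Okun's law (growth form): g_Y = g_Y* - β × Δu = 1.61 - 1.71 × (1.31) = 1.61 - 2.2401 = -0.6301%.
Real GDP in the next year = 9744 × (1 - 0.6301/100) = 9744 × 0.993699 ≈ 9683 billion.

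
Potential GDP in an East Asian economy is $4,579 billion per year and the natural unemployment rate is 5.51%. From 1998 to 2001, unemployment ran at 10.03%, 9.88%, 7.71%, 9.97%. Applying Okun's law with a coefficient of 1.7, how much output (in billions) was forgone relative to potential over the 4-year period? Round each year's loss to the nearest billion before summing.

$1,210 billion

Year 1998: gap = -1.7 × (10.03 - 5.51) = -7.684%, loss ≈ 4579 × 7.684/100 ≈ 352.
Year 1999: gap = -1.7 × (9.88 - 5.51) = -7.429%, loss ≈ 4579 × 7.429/100 ≈ 340.
Year 2000: gap = -1.7 × (7.71 - 5.51) = -3.74%, loss ≈ 4579 × 3.74/100 ≈ 171.
Year 2001: gap = -1.7 × (9.97 - 5.51) = -7.582%, loss ≈ 4579 × 7.582/100 ≈ 347.
Total lost output = 352 + 340 + 171 + 347 = 1210 billion.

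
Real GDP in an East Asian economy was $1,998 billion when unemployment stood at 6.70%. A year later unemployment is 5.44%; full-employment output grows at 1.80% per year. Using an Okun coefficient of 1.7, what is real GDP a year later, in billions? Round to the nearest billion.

$2,077 billion

Δu = 5.44 - 6.7 = -1.26 points.
Okun's law (growth form): g_Y = g_Y* - β × Δu = 1.80 - 1.7 × (-1.26) = 1.8 + 2.142 = 3.942%.
Real GDP in the next year = 1998 × (1 + 3.942/100) = 1998 × 1.03942 ≈ 2077 billion.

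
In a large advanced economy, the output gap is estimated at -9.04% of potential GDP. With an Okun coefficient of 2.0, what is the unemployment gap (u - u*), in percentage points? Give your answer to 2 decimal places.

4.52 percentage points

Okun's law: output gap = -β × (u - u*), so u - u* = -(output gap)/β.
u - u* = -(-9.04)/2.0 = 4.52 percentage points.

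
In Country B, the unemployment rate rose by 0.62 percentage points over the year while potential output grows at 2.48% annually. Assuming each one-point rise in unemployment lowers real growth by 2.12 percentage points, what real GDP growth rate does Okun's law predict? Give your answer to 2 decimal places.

Growth-rate Okun's law: g_Y = g_Y* - β × Δu.
g_Y = 2.48 - 2.12 × (0.62) = 2.48 - 1.3144 = 1.1656%, i.e. 1.17% to 2 d.p.

1.17%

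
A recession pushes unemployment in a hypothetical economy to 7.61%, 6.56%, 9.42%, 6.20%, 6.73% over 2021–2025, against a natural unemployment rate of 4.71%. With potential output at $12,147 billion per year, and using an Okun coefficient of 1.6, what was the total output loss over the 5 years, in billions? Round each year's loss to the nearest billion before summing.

Year 2021: gap = -1.6 × (7.61 - 4.71) = -4.64%, loss ≈ 12147 × 4.64/100 ≈ 564.
Year 2022: gap = -1.6 × (6.56 - 4.71) = -2.96%, loss ≈ 12147 × 2.96/100 ≈ 360.
Year 2023: gap = -1.6 × (9.42 - 4.71) = -7.536%, loss ≈ 12147 × 7.536/100 ≈ 915.
Year 2024: gap = -1.6 × (6.2 - 4.71) = -2.384%, loss ≈ 12147 × 2.384/100 ≈ 290.
Year 2025: gap = -1.6 × (6.73 - 4.71) = -3.232%, loss ≈ 12147 × 3.232/100 ≈ 393.
Total lost output = 564 + 360 + 915 + 290 + 393 = 2522 billion.

$2,522 billion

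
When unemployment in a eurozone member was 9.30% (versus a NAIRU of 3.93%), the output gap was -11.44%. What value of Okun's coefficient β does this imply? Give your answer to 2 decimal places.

Okun's law: output gap = -β × (u - u*).
-11.44 = -β × (9.3 - 3.93) = -β × 5.37, so β = 11.44/5.37 = 2.13.

β ≈ 2.13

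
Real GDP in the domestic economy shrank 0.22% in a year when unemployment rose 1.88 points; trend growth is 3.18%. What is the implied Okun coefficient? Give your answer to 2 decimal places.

β ≈ 1.81

Growth form: g_Y = g_Y* - β × Δu, so β = (g_Y* - g_Y)/Δu.
β = (3.18 + 0.22)/1.88 = 3.4/1.88 = 1.81.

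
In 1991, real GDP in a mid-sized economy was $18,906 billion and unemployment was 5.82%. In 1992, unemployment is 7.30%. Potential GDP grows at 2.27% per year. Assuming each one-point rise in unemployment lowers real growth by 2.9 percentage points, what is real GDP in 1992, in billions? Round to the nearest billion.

$18,524 billion

Δu = 7.3 - 5.82 = 1.48 points.
Okun's law (growth form): g_Y = g_Y* - β × Δu = 2.27 - 2.9 × (1.48) = 2.27 - 4.292 = -2.022%.
Real GDP in the next year = 18906 × (1 - 2.022/100) = 18906 × 0.97978 ≈ 18524 billion.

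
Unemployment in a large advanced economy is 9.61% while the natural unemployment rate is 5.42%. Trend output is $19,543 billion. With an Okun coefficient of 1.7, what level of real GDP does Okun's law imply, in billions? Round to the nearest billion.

$18,151 billion

Unemployment gap = 9.61 - 5.42 = 4.19 points, so the output gap is -1.7 × 4.19 = -7.123%.
Actual GDP = 19543 × (1 - 7.123/100) = 19543 × 0.92877 ≈ 18151 billion.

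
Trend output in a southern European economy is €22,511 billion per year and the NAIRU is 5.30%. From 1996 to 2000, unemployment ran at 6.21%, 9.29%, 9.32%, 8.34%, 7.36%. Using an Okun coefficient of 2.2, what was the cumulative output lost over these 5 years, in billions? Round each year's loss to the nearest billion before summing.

€6,944 billion

Year 1996: gap = -2.2 × (6.21 - 5.3) = -2.002%, loss ≈ 22511 × 2.002/100 ≈ 451.
Year 1997: gap = -2.2 × (9.29 - 5.3) = -8.778%, loss ≈ 22511 × 8.778/100 ≈ 1976.
Year 1998: gap = -2.2 × (9.32 - 5.3) = -8.844%, loss ≈ 22511 × 8.844/100 ≈ 1991.
Year 1999: gap = -2.2 × (8.34 - 5.3) = -6.688%, loss ≈ 22511 × 6.688/100 ≈ 1506.
Year 2000: gap = -2.2 × (7.36 - 5.3) = -4.532%, loss ≈ 22511 × 4.532/100 ≈ 1020.
Total lost output = 451 + 1976 + 1991 + 1506 + 1020 = 6944 billion.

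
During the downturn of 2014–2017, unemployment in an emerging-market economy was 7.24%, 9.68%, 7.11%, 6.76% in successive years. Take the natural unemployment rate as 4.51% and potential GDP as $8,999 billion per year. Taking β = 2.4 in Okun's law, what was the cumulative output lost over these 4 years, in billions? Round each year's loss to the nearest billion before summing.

$2,755 billion

Year 2014: gap = -2.4 × (7.24 - 4.51) = -6.552%, loss ≈ 8999 × 6.552/100 ≈ 590.
Year 2015: gap = -2.4 × (9.68 - 4.51) = -12.408%, loss ≈ 8999 × 12.408/100 ≈ 1117.
Year 2016: gap = -2.4 × (7.11 - 4.51) = -6.24%, loss ≈ 8999 × 6.24/100 ≈ 562.
Year 2017: gap = -2.4 × (6.76 - 4.51) = -5.4%, loss ≈ 8999 × 5.4/100 ≈ 486.
Total lost output = 590 + 1117 + 562 + 486 = 2755 billion.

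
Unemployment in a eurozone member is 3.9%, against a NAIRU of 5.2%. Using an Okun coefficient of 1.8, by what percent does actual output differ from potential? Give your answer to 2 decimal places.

The unemployment gap is 3.9 - 5.2 = -1.3 percentage points.
Okun's law gives an output gap of -1.8 × (-1.3) = 2.34%, i.e. 2.34% above potential.

2.34%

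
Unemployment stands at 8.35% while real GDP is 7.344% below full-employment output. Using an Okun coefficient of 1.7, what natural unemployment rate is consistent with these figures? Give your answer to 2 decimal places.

From Okun's law, u - u* = -(output gap)/β = -(-7.344)/1.7 = 4.32 points.
So u* = 8.35 - 4.32 = 4.03%.

4.03%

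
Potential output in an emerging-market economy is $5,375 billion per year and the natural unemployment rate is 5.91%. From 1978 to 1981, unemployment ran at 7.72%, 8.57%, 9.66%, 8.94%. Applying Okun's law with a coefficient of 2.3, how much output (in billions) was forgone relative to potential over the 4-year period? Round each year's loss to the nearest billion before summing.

$1,392 billion

Year 1978: gap = -2.3 × (7.72 - 5.91) = -4.163%, loss ≈ 5375 × 4.163/100 ≈ 224.
Year 1979: gap = -2.3 × (8.57 - 5.91) = -6.118%, loss ≈ 5375 × 6.118/100 ≈ 329.
Year 1980: gap = -2.3 × (9.66 - 5.91) = -8.625%, loss ≈ 5375 × 8.625/100 ≈ 464.
Year 1981: gap = -2.3 × (8.94 - 5.91) = -6.969%, loss ≈ 5375 × 6.969/100 ≈ 375.
Total lost output = 224 + 329 + 464 + 375 = 1392 billion.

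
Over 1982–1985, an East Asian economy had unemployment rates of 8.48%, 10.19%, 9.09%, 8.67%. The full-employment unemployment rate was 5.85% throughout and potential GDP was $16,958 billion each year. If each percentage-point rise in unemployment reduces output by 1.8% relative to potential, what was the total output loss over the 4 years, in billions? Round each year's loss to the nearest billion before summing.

$3,978 billion

Year 1982: gap = -1.8 × (8.48 - 5.85) = -4.734%, loss ≈ 16958 × 4.734/100 ≈ 803.
Year 1983: gap = -1.8 × (10.19 - 5.85) = -7.812%, loss ≈ 16958 × 7.812/100 ≈ 1325.
Year 1984: gap = -1.8 × (9.09 - 5.85) = -5.832%, loss ≈ 16958 × 5.832/100 ≈ 989.
Year 1985: gap = -1.8 × (8.67 - 5.85) = -5.076%, loss ≈ 16958 × 5.076/100 ≈ 861.
Total lost output = 803 + 1325 + 989 + 861 = 3978 billion.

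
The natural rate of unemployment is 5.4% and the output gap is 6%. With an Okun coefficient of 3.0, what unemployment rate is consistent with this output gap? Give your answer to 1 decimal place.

From Okun's law, u - u* = -(output gap)/β = -(6)/3.0 = -2 points.
So u = 5.4 - 2 = 3.4%.

3.4%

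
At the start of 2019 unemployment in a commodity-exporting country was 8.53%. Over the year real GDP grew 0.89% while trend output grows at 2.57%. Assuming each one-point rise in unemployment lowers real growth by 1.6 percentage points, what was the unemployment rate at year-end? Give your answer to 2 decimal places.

Growth-rate Okun's law: g_Y = g_Y* - β × Δu, so Δu = (g_Y* - g_Y)/β.
Δu = (2.57 - 0.89)/1.6 = 1.68/1.6 = 1.05 percentage points.
Year-end unemployment = 8.53 + 1.05 = 9.58%.

9.58%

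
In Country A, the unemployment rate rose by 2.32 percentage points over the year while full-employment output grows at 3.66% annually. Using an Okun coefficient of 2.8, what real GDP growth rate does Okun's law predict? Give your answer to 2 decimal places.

Growth-rate Okun's law: g_Y = g_Y* - β × Δu.
g_Y = 3.66 - 2.8 × (2.32) = 3.66 - 6.496 = -2.836%, i.e. -2.84% to 2 d.p.

-2.84%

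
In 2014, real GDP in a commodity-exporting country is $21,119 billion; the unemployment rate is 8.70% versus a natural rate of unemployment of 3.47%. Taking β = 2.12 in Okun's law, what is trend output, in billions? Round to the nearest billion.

Unemployment gap = 8.7 - 3.47 = 5.23 points, so output gap = -2.12 × 5.23 = -11.0876%.
Since Y = Y* × (1 + gap/100), Y* = 21119/0.889124 ≈ 23753 billion.

$23,753 billion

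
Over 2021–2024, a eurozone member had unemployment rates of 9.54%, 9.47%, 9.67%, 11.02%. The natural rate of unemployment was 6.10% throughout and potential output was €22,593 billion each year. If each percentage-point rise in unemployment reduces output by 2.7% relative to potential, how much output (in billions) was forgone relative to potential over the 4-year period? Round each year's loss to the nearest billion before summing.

€9,333 billion

Year 2021: gap = -2.7 × (9.54 - 6.1) = -9.288%, loss ≈ 22593 × 9.288/100 ≈ 2098.
Year 2022: gap = -2.7 × (9.47 - 6.1) = -9.099%, loss ≈ 22593 × 9.099/100 ≈ 2056.
Year 2023: gap = -2.7 × (9.67 - 6.1) = -9.639%, loss ≈ 22593 × 9.639/100 ≈ 2178.
Year 2024: gap = -2.7 × (11.02 - 6.1) = -13.284%, loss ≈ 22593 × 13.284/100 ≈ 3001.
Total lost output = 2098 + 2056 + 2178 + 3001 = 9333 billion.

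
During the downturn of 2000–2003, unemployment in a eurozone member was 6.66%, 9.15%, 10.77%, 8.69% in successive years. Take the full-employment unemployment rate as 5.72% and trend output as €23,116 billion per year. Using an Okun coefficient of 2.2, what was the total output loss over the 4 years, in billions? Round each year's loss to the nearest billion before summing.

€6,300 billion

Year 2000: gap = -2.2 × (6.66 - 5.72) = -2.068%, loss ≈ 23116 × 2.068/100 ≈ 478.
Year 2001: gap = -2.2 × (9.15 - 5.72) = -7.546%, loss ≈ 23116 × 7.546/100 ≈ 1744.
Year 2002: gap = -2.2 × (10.77 - 5.72) = -11.11%, loss ≈ 23116 × 11.11/100 ≈ 2568.
Year 2003: gap = -2.2 × (8.69 - 5.72) = -6.534%, loss ≈ 23116 × 6.534/100 ≈ 1510.
Total lost output = 478 + 1744 + 2568 + 1510 = 6300 billion.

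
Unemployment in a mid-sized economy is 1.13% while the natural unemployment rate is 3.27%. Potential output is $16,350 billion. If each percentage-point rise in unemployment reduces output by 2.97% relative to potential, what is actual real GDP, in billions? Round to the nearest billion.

Unemployment gap = 1.13 - 3.27 = -2.14 points, so the output gap is -2.97 × (-2.14) = 6.3558%.
Actual GDP = 16350 × (1 + 6.3558/100) = 16350 × 1.063558 ≈ 17389 billion.

$17,389 billion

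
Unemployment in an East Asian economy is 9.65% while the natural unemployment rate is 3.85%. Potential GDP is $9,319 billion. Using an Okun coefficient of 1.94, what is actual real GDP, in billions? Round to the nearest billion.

Unemployment gap = 9.65 - 3.85 = 5.8 points, so the output gap is -1.94 × 5.8 = -11.252%.
Actual GDP = 9319 × (1 - 11.252/100) = 9319 × 0.88748 ≈ 8270 billion.

$8,270 billion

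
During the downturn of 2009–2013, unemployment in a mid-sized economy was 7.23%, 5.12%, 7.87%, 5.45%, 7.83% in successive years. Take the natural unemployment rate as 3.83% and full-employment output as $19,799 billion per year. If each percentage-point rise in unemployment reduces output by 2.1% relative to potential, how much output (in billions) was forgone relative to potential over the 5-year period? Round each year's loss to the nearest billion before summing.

$5,967 billion

Year 2009: gap = -2.1 × (7.23 - 3.83) = -7.14%, loss ≈ 19799 × 7.14/100 ≈ 1414.
Year 2010: gap = -2.1 × (5.12 - 3.83) = -2.709%, loss ≈ 19799 × 2.709/100 ≈ 536.
Year 2011: gap = -2.1 × (7.87 - 3.83) = -8.484%, loss ≈ 19799 × 8.484/100 ≈ 1680.
Year 2012: gap = -2.1 × (5.45 - 3.83) = -3.402%, loss ≈ 19799 × 3.402/100 ≈ 674.
Year 2013: gap = -2.1 × (7.83 - 3.83) = -8.4%, loss ≈ 19799 × 8.4/100 ≈ 1663.
Total lost output = 1414 + 536 + 1680 + 674 + 1663 = 5967 billion.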